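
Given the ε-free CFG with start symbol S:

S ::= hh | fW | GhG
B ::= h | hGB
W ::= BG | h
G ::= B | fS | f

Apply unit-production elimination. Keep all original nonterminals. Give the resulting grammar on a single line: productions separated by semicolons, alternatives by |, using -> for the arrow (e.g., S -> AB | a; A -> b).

S -> fW | hh | GhG; B -> h | hGB; G -> f | h | fS | hGB; W -> h | BG

Unit productions: G->B.
Unit pairs (A ⇒* B via units): (G,B).
S: inherits non-unit rules of {S} → GhG | fW | hh.
B: inherits non-unit rules of {B} → h | hGB.
G: inherits non-unit rules of {B, G} → f | fS | h | hGB.
W: inherits non-unit rules of {W} → BG | h.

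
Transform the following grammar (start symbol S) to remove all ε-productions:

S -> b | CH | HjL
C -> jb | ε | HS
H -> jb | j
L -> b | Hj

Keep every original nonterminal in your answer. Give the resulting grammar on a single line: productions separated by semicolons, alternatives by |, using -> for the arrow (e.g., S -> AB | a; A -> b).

Nullable set: {C}.
S -> CH: C nullable, giving CH | H.
Drop C -> ε.
Unchanged (no nullable symbols): S -> HjL; S -> b; C -> HS; C -> jb; H -> j; H -> jb; L -> Hj; L -> b.

S -> H | b | CH | HjL; C -> HS | jb; H -> j | jb; L -> b | Hj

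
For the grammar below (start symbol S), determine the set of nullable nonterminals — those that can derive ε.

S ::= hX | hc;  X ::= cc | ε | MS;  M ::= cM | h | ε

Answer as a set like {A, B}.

Directly nullable (have an ε-rule): {M, X}.
Not nullable: S — each has a terminal in every rule's right-hand side or depends on a non-nullable symbol.

{M, X}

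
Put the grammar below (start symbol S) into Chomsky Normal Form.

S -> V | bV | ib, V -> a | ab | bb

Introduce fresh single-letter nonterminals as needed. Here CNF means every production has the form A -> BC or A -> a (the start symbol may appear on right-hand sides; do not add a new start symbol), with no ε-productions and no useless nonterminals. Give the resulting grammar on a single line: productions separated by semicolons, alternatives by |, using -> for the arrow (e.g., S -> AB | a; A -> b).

S -> a | AB | BB | BV | CB; A -> a; B -> b; C -> i; V -> a | AB | BB

No ε-productions.
After unit-elimination: S -> a | ab | bV | bb | ib; V -> a | ab | bb.
TERM: introduce A -> a, B -> b, C -> i and substitute in every rule of length ≥2.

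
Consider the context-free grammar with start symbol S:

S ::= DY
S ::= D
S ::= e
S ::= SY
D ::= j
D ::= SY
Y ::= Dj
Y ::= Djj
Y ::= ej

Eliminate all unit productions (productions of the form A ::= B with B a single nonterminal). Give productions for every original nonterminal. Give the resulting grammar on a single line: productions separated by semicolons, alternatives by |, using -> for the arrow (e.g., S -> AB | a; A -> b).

Unit productions: S->D.
Unit pairs (A ⇒* B via units): (S,D).
S: inherits non-unit rules of {D, S} → DY | SY | e | j.
D: inherits non-unit rules of {D} → SY | j.
Y: inherits non-unit rules of {Y} → Dj | Djj | ej.

S -> e | j | DY | SY; D -> j | SY; Y -> Dj | ej | Djj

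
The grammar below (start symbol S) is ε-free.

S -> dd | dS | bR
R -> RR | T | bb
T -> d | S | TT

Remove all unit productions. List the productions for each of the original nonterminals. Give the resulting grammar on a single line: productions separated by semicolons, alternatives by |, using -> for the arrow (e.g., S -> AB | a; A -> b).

Unit productions: R->T, T->S.
Unit pairs (A ⇒* B via units): (R,S), (R,T), (T,S).
S: inherits non-unit rules of {S} → bR | dS | dd.
R: inherits non-unit rules of {R, S, T} → RR | TT | bR | bb | d | dS | dd.
T: inherits non-unit rules of {S, T} → TT | bR | d | dS | dd.

S -> bR | dS | dd; R -> d | RR | TT | bR | bb | dS | dd; T -> d | TT | bR | dS | dd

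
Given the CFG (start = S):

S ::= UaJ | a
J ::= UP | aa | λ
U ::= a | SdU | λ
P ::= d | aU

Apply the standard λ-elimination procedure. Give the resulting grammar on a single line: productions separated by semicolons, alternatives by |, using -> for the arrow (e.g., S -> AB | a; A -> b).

Nullable set: {J, U}.
S -> UaJ: U, J nullable, giving Ua | UaJ | a | aJ.
Drop J -> λ.
J -> UP: U nullable, giving P | UP.
P -> aU: U nullable, giving a | aU.
Drop U -> λ.
U -> SdU: U nullable, giving Sd | SdU.
Unchanged (no nullable symbols): S -> a; J -> aa; P -> d; U -> a.

S -> a | Ua | aJ | UaJ; J -> P | UP | aa; P -> a | d | aU; U -> a | Sd | SdU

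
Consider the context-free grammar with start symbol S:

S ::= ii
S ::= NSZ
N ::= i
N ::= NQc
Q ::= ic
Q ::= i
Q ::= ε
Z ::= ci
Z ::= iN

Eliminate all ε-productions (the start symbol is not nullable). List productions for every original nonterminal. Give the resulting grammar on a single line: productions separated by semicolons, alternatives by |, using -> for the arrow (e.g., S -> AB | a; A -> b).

S -> ii | NSZ; N -> i | Nc | NQc; Q -> i | ic; Z -> ci | iN

Nullable set: {Q}.
N -> NQc: Q nullable, giving NQc | Nc.
Drop Q -> ε.
Unchanged (no nullable symbols): S -> NSZ; S -> ii; N -> i; Q -> i; Q -> ic; Z -> ci; Z -> iN.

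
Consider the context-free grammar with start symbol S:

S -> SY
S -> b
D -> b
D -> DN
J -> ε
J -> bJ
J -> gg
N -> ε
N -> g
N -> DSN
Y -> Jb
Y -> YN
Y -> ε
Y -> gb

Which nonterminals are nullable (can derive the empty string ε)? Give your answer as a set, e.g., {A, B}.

{J, N, Y}

Directly nullable (have an ε-rule): {J, N, Y}.
Not nullable: D, S — each has a terminal in every rule's right-hand side or depends on a non-nullable symbol.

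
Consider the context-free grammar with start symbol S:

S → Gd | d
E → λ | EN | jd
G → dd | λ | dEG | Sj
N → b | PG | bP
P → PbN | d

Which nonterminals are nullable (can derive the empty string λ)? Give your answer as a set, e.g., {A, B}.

{E, G}

Directly nullable (have an ε-rule): {E, G}.
Not nullable: N, P, S — each has a terminal in every rule's right-hand side or depends on a non-nullable symbol.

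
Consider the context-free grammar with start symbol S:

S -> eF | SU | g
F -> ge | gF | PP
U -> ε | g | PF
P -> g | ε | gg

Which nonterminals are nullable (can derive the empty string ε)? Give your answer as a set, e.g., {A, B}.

{F, P, U}

Directly nullable (have an ε-rule): {P, U}.
F is nullable via F -> PP (every symbol on the right is already known nullable).
Not nullable: S — each has a terminal in every rule's right-hand side or depends on a non-nullable symbol.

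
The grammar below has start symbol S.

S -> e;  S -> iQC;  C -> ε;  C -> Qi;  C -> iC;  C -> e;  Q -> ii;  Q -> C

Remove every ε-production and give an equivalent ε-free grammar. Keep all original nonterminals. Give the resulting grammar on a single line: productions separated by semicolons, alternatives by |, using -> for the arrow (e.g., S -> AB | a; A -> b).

S -> e | i | iC | iQ | iQC; C -> e | i | Qi | iC; Q -> C | ii

Nullable set: {C, Q}.
S -> iQC: Q, C nullable, giving i | iC | iQ | iQC.
Drop C -> ε.
C -> Qi: Q nullable, giving Qi | i.
C -> iC: C nullable, giving i | iC.
Q -> C: C nullable, giving C.
Unchanged (no nullable symbols): S -> e; C -> e; Q -> ii.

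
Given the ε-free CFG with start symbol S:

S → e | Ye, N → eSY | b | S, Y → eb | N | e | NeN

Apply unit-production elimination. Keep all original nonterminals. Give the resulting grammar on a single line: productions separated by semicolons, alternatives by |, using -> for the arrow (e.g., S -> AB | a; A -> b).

Unit productions: N->S, Y->N.
Unit pairs (A ⇒* B via units): (N,S), (Y,N), (Y,S).
S: inherits non-unit rules of {S} → Ye | e.
N: inherits non-unit rules of {N, S} → Ye | b | e | eSY.
Y: inherits non-unit rules of {N, S, Y} → NeN | Ye | b | e | eSY | eb.

S -> e | Ye; N -> b | e | Ye | eSY; Y -> b | e | Ye | eb | NeN | eSY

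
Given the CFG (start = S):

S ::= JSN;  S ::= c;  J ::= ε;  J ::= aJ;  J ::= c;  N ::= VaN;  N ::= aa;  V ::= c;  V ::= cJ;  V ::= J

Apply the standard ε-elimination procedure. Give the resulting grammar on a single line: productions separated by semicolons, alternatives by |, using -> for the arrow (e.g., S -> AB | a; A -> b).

Nullable set: {J, V}.
S -> JSN: J nullable, giving JSN | SN.
Drop J -> ε.
J -> aJ: J nullable, giving a | aJ.
N -> VaN: V nullable, giving VaN | aN.
V -> J: J nullable, giving J.
V -> cJ: J nullable, giving c | cJ.
Unchanged (no nullable symbols): S -> c; J -> c; N -> aa; V -> c.

S -> c | SN | JSN; J -> a | c | aJ; N -> aN | aa | VaN; V -> J | c | cJ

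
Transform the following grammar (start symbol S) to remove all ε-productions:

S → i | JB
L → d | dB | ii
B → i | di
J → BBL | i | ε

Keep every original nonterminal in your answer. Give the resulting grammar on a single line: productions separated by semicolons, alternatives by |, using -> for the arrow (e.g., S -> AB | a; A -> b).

Nullable set: {J}.
S -> JB: J nullable, giving B | JB.
Drop J -> ε.
Unchanged (no nullable symbols): S -> i; B -> di; B -> i; J -> BBL; J -> i; L -> d; L -> dB; L -> ii.

S -> B | i | JB; B -> i | di; J -> i | BBL; L -> d | dB | ii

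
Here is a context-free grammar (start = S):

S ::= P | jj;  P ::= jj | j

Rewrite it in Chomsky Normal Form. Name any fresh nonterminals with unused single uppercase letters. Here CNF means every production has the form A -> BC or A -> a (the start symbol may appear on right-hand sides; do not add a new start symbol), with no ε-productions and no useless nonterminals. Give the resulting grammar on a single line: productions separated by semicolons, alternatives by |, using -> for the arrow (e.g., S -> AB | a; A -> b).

S -> j | AA; A -> j

No ε-productions.
After unit-elimination: S -> j | jj; P -> j | jj.
TERM: introduce A -> j and substitute in every rule of length ≥2.
Drop unreachable/unproductive: P.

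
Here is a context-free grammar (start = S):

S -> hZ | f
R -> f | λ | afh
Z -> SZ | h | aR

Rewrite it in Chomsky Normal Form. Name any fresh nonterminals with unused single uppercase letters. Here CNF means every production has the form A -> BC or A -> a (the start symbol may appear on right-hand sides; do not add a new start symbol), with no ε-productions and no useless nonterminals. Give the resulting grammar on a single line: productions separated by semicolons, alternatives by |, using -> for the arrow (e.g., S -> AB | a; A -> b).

S -> f | CZ; A -> a; B -> f; C -> h; D -> BC; R -> f | AD; Z -> a | h | AR | SZ

Nullable: {R}; after ε-elimination: S -> f | hZ; R -> f | afh; Z -> a | h | SZ | aR.
No unit productions to eliminate.
TERM: introduce A -> a, B -> f, C -> h and substitute in every rule of length ≥2.
BIN: R -> ABC becomes R -> AD, D -> BC.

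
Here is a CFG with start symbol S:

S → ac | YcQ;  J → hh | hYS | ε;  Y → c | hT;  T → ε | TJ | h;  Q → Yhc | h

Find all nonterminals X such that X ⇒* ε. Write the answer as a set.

Directly nullable (have an ε-rule): {J, T}.
Not nullable: Q, S, Y — each has a terminal in every rule's right-hand side or depends on a non-nullable symbol.

{J, T}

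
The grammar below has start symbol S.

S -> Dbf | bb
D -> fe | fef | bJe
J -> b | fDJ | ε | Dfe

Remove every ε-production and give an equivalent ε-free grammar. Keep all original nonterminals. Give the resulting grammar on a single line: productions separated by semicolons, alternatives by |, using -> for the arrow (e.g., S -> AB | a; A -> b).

Nullable set: {J}.
D -> bJe: J nullable, giving bJe | be.
Drop J -> ε.
J -> fDJ: J nullable, giving fD | fDJ.
Unchanged (no nullable symbols): S -> Dbf; S -> bb; D -> fe; D -> fef; J -> Dfe; J -> b.

S -> bb | Dbf; D -> be | fe | bJe | fef; J -> b | fD | Dfe | fDJ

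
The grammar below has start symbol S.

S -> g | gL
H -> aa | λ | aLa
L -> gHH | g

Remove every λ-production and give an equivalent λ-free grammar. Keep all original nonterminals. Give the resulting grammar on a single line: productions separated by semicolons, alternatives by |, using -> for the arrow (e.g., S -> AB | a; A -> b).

S -> g | gL; H -> aa | aLa; L -> g | gH | gHH

Nullable set: {H}.
Drop H -> λ.
L -> gHH: H, H nullable, giving g | gH | gHH.
Unchanged (no nullable symbols): S -> g; S -> gL; H -> aLa; H -> aa; L -> g.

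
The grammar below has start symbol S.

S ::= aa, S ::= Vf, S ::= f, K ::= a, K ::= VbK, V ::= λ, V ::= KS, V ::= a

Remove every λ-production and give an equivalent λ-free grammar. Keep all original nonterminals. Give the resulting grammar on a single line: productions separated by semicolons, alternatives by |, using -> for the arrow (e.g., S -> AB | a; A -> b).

S -> f | Vf | aa; K -> a | bK | VbK; V -> a | KS

Nullable set: {V}.
S -> Vf: V nullable, giving Vf | f.
K -> VbK: V nullable, giving VbK | bK.
Drop V -> λ.
Unchanged (no nullable symbols): S -> aa; S -> f; K -> a; V -> KS; V -> a.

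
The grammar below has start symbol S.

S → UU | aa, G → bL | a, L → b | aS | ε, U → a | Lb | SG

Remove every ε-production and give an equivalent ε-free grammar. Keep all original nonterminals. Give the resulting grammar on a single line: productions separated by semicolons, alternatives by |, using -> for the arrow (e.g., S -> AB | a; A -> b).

S -> UU | aa; G -> a | b | bL; L -> b | aS; U -> a | b | Lb | SG

Nullable set: {L}.
G -> bL: L nullable, giving b | bL.
Drop L -> ε.
U -> Lb: L nullable, giving Lb | b.
Unchanged (no nullable symbols): S -> UU; S -> aa; G -> a; L -> aS; L -> b; U -> SG; U -> a.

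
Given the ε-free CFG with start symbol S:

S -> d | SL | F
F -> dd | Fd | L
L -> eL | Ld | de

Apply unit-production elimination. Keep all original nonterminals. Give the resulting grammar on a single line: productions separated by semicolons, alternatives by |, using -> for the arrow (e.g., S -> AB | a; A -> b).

S -> d | Fd | Ld | SL | dd | de | eL; F -> Fd | Ld | dd | de | eL; L -> Ld | de | eL

Unit productions: F->L, S->F.
Unit pairs (A ⇒* B via units): (F,L), (S,F), (S,L).
S: inherits non-unit rules of {F, L, S} → Fd | Ld | SL | d | dd | de | eL.
F: inherits non-unit rules of {F, L} → Fd | Ld | dd | de | eL.
L: inherits non-unit rules of {L} → Ld | de | eL.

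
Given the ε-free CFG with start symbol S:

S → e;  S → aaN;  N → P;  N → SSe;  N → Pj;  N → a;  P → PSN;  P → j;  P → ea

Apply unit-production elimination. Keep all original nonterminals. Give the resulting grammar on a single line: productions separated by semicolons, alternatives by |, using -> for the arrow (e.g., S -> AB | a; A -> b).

Unit productions: N->P.
Unit pairs (A ⇒* B via units): (N,P).
S: inherits non-unit rules of {S} → aaN | e.
N: inherits non-unit rules of {N, P} → PSN | Pj | SSe | a | ea | j.
P: inherits non-unit rules of {P} → PSN | ea | j.

S -> e | aaN; N -> a | j | Pj | ea | PSN | SSe; P -> j | ea | PSN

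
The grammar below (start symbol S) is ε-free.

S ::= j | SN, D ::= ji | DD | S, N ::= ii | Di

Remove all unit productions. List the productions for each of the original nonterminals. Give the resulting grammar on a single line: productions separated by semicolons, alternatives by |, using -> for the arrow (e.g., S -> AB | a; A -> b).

Unit productions: D->S.
Unit pairs (A ⇒* B via units): (D,S).
S: inherits non-unit rules of {S} → SN | j.
D: inherits non-unit rules of {D, S} → DD | SN | j | ji.
N: inherits non-unit rules of {N} → Di | ii.

S -> j | SN; D -> j | DD | SN | ji; N -> Di | ii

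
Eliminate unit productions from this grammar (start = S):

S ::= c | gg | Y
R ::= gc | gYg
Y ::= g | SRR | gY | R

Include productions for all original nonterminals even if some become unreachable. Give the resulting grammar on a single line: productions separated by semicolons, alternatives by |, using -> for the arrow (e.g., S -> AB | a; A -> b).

S -> c | g | gY | gc | gg | SRR | gYg; R -> gc | gYg; Y -> g | gY | gc | SRR | gYg

Unit productions: S->Y, Y->R.
Unit pairs (A ⇒* B via units): (S,R), (S,Y), (Y,R).
S: inherits non-unit rules of {R, S, Y} → SRR | c | g | gY | gYg | gc | gg.
R: inherits non-unit rules of {R} → gYg | gc.
Y: inherits non-unit rules of {R, Y} → SRR | g | gY | gYg | gc.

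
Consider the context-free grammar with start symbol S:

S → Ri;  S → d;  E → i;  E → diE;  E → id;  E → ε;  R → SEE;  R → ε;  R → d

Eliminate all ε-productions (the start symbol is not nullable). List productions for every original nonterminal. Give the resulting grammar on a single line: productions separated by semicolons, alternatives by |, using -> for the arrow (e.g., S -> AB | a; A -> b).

S -> d | i | Ri; E -> i | di | id | diE; R -> S | d | SE | SEE

Nullable set: {E, R}.
S -> Ri: R nullable, giving Ri | i.
Drop E -> ε.
E -> diE: E nullable, giving di | diE.
Drop R -> ε.
R -> SEE: E, E nullable, giving S | SE | SEE.
Unchanged (no nullable symbols): S -> d; E -> i; E -> id; R -> d.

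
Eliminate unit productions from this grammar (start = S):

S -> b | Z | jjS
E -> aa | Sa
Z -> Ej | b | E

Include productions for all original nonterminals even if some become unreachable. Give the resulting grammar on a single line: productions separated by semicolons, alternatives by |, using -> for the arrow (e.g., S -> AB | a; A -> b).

S -> b | Ej | Sa | aa | jjS; E -> Sa | aa; Z -> b | Ej | Sa | aa

Unit productions: S->Z, Z->E.
Unit pairs (A ⇒* B via units): (S,E), (S,Z), (Z,E).
S: inherits non-unit rules of {E, S, Z} → Ej | Sa | aa | b | jjS.
E: inherits non-unit rules of {E} → Sa | aa.
Z: inherits non-unit rules of {E, Z} → Ej | Sa | aa | b.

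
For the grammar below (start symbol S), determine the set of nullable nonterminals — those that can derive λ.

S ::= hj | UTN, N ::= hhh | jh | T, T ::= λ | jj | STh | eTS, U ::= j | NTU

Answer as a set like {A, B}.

{N, T}

Directly nullable (have an ε-rule): {T}.
N is nullable via N -> T (every symbol on the right is already known nullable).
Not nullable: S, U — each has a terminal in every rule's right-hand side or depends on a non-nullable symbol.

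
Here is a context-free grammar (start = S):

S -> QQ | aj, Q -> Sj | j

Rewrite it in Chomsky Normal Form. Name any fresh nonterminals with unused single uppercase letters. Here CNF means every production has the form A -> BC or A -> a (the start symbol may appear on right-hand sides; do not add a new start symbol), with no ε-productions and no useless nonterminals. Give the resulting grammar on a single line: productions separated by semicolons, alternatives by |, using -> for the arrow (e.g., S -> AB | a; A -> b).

S -> BA | QQ; A -> j; B -> a; Q -> j | SA

No ε-productions.
No unit productions to eliminate.
TERM: introduce B -> a, A -> j and substitute in every rule of length ≥2.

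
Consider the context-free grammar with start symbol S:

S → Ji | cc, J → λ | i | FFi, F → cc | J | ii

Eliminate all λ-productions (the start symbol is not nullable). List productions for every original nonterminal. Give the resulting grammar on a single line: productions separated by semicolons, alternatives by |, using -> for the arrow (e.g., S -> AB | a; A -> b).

S -> i | Ji | cc; F -> J | cc | ii; J -> i | Fi | FFi

Nullable set: {F, J}.
S -> Ji: J nullable, giving Ji | i.
F -> J: J nullable, giving J.
Drop J -> λ.
J -> FFi: F, F nullable, giving FFi | Fi | i.
Unchanged (no nullable symbols): S -> cc; F -> cc; F -> ii; J -> i.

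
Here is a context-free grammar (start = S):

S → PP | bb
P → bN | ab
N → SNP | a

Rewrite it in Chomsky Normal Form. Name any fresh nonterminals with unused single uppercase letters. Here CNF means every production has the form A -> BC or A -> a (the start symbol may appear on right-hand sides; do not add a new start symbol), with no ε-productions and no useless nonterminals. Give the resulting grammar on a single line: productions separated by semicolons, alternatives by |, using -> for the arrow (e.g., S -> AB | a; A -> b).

S -> BB | PP; A -> a; B -> b; C -> NP; N -> a | SC; P -> AB | BN

No ε-productions.
No unit productions to eliminate.
TERM: introduce A -> a, B -> b and substitute in every rule of length ≥2.
BIN: N -> SNP becomes N -> SC, C -> NP.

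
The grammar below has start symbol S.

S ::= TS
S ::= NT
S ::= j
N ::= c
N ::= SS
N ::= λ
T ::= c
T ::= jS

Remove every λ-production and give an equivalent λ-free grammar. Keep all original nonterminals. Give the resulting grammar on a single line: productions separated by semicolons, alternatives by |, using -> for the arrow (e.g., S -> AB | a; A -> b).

S -> T | j | NT | TS; N -> c | SS; T -> c | jS

Nullable set: {N}.
S -> NT: N nullable, giving NT | T.
Drop N -> λ.
Unchanged (no nullable symbols): S -> TS; S -> j; N -> SS; N -> c; T -> c; T -> jS.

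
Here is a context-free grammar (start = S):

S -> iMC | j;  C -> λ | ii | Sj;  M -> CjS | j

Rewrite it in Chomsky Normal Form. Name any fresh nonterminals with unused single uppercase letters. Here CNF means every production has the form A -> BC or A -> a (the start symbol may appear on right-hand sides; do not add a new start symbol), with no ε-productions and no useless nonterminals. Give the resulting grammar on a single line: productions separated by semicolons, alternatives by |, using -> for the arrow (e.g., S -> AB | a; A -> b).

Nullable: {C}; after ε-elimination: S -> j | iM | iMC; C -> Sj | ii; M -> j | jS | CjS.
No unit productions to eliminate.
TERM: introduce B -> i, A -> j and substitute in every rule of length ≥2.
BIN: M -> CAS becomes M -> CD, D -> AS; S -> BMC becomes S -> BE, E -> MC.

S -> j | BE | BM; A -> j; B -> i; C -> BB | SA; D -> AS; E -> MC; M -> j | AS | CD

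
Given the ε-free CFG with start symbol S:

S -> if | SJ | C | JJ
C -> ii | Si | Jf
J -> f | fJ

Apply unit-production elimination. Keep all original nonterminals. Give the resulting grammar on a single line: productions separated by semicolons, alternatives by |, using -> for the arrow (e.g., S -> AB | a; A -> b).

Unit productions: S->C.
Unit pairs (A ⇒* B via units): (S,C).
S: inherits non-unit rules of {C, S} → JJ | Jf | SJ | Si | if | ii.
C: inherits non-unit rules of {C} → Jf | Si | ii.
J: inherits non-unit rules of {J} → f | fJ.

S -> JJ | Jf | SJ | Si | if | ii; C -> Jf | Si | ii; J -> f | fJ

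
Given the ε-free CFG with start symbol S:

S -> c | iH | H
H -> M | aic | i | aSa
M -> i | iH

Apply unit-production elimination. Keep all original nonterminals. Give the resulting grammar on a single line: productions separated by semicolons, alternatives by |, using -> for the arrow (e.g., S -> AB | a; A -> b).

Unit productions: H->M, S->H.
Unit pairs (A ⇒* B via units): (H,M), (S,H), (S,M).
S: inherits non-unit rules of {H, M, S} → aSa | aic | c | i | iH.
H: inherits non-unit rules of {H, M} → aSa | aic | i | iH.
M: inherits non-unit rules of {M} → i | iH.

S -> c | i | iH | aSa | aic; H -> i | iH | aSa | aic; M -> i | iH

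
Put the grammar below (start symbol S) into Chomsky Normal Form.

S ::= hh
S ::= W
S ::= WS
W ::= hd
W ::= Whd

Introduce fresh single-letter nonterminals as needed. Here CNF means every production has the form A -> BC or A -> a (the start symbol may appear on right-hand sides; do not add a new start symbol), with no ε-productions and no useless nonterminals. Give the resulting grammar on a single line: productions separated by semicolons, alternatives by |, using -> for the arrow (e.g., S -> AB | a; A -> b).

No ε-productions.
After unit-elimination: S -> WS | hd | hh | Whd; W -> hd | Whd.
TERM: introduce B -> d, A -> h and substitute in every rule of length ≥2.
BIN: S -> WAB becomes S -> WC, C -> AB; W -> WAB becomes W -> WD, D -> AB.

S -> AA | AB | WC | WS; A -> h; B -> d; C -> AB; D -> AB; W -> AB | WD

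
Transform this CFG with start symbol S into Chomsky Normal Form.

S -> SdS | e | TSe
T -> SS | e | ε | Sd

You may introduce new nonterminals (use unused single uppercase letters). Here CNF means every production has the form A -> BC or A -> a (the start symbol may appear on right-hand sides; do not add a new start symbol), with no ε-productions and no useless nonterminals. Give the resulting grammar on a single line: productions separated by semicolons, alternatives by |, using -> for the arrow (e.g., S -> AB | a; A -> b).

S -> e | SB | SC | TD; A -> d; B -> e; C -> AS; D -> SB; T -> e | SA | SS

Nullable: {T}; after ε-elimination: S -> e | Se | SdS | TSe; T -> e | SS | Sd.
No unit productions to eliminate.
TERM: introduce A -> d, B -> e and substitute in every rule of length ≥2.
BIN: S -> SAS becomes S -> SC, C -> AS; S -> TSB becomes S -> TD, D -> SB.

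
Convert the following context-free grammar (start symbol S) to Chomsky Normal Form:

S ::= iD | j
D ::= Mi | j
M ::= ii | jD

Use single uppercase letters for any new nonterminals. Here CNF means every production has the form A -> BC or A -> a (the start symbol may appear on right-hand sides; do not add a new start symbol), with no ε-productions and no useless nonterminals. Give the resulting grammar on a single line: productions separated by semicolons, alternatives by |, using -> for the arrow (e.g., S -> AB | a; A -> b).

S -> j | AD; A -> i; B -> j; D -> j | MA; M -> AA | BD

No ε-productions.
No unit productions to eliminate.
TERM: introduce A -> i, B -> j and substitute in every rule of length ≥2.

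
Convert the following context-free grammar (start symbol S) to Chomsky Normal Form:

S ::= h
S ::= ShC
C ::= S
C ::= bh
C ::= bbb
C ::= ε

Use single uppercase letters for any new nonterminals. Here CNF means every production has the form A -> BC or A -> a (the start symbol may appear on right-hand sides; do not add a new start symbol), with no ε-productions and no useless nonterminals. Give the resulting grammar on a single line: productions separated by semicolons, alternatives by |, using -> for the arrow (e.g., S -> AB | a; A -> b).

Nullable: {C}; after ε-elimination: S -> h | Sh | ShC; C -> S | bh | bbb.
After unit-elimination: S -> h | Sh | ShC; C -> h | Sh | bh | ShC | bbb.
TERM: introduce B -> b, A -> h and substitute in every rule of length ≥2.
BIN: C -> BBB becomes C -> BD, D -> BB; C -> SAC becomes C -> SE, E -> AC; S -> SAC becomes S -> SF, F -> AC.

S -> h | SA | SF; A -> h; B -> b; C -> h | BA | BD | SA | SE; D -> BB; E -> AC; F -> AC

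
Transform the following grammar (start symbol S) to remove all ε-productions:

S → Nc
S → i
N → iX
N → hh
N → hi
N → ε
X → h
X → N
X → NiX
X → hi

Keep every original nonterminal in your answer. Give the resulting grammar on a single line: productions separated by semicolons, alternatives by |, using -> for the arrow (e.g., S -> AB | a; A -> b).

S -> c | i | Nc; N -> i | hh | hi | iX; X -> N | h | i | Ni | hi | iX | NiX

Nullable set: {N, X}.
S -> Nc: N nullable, giving Nc | c.
Drop N -> ε.
N -> iX: X nullable, giving i | iX.
X -> N: N nullable, giving N.
X -> NiX: N, X nullable, giving Ni | NiX | i | iX.
Unchanged (no nullable symbols): S -> i; N -> hh; N -> hi; X -> h; X -> hi.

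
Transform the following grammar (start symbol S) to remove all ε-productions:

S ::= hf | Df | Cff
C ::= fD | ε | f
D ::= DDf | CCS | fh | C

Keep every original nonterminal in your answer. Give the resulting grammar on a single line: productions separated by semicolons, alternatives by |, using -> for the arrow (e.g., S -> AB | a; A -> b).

S -> f | Df | ff | hf | Cff; C -> f | fD; D -> C | S | f | CS | Df | fh | CCS | DDf

Nullable set: {C, D}.
S -> Cff: C nullable, giving Cff | ff.
S -> Df: D nullable, giving Df | f.
Drop C -> ε.
C -> fD: D nullable, giving f | fD.
D -> C: C nullable, giving C.
D -> CCS: C, C nullable, giving CCS | CS | S.
D -> DDf: D, D nullable, giving DDf | Df | f.
Unchanged (no nullable symbols): S -> hf; C -> f; D -> fh.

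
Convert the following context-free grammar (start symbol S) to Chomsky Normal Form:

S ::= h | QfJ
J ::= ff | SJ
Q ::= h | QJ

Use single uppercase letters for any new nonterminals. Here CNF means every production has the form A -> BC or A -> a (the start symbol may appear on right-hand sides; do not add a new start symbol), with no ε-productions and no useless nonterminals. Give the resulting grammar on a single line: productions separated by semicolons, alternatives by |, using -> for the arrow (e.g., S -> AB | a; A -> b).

No ε-productions.
No unit productions to eliminate.
TERM: introduce A -> f and substitute in every rule of length ≥2.
BIN: S -> QAJ becomes S -> QB, B -> AJ.

S -> h | QB; A -> f; B -> AJ; J -> AA | SJ; Q -> h | QJ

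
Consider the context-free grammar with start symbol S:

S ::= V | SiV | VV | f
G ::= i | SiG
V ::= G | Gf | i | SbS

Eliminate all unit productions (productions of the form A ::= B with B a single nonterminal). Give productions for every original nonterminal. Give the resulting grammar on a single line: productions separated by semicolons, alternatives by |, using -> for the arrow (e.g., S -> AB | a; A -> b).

Unit productions: S->V, V->G.
Unit pairs (A ⇒* B via units): (S,G), (S,V), (V,G).
S: inherits non-unit rules of {G, S, V} → Gf | SbS | SiG | SiV | VV | f | i.
G: inherits non-unit rules of {G} → SiG | i.
V: inherits non-unit rules of {G, V} → Gf | SbS | SiG | i.

S -> f | i | Gf | VV | SbS | SiG | SiV; G -> i | SiG; V -> i | Gf | SbS | SiG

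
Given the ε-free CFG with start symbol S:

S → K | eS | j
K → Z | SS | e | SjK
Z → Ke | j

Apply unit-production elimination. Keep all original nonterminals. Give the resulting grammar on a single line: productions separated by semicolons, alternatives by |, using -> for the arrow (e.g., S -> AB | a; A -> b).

Unit productions: K->Z, S->K.
Unit pairs (A ⇒* B via units): (K,Z), (S,K), (S,Z).
S: inherits non-unit rules of {K, S, Z} → Ke | SS | SjK | e | eS | j.
K: inherits non-unit rules of {K, Z} → Ke | SS | SjK | e | j.
Z: inherits non-unit rules of {Z} → Ke | j.

S -> e | j | Ke | SS | eS | SjK; K -> e | j | Ke | SS | SjK; Z -> j | Ke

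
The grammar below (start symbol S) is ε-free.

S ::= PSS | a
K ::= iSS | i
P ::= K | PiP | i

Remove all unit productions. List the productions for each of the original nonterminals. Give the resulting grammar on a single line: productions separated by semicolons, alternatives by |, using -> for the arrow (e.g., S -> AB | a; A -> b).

S -> a | PSS; K -> i | iSS; P -> i | PiP | iSS

Unit productions: P->K.
Unit pairs (A ⇒* B via units): (P,K).
S: inherits non-unit rules of {S} → PSS | a.
K: inherits non-unit rules of {K} → i | iSS.
P: inherits non-unit rules of {K, P} → PiP | i | iSS.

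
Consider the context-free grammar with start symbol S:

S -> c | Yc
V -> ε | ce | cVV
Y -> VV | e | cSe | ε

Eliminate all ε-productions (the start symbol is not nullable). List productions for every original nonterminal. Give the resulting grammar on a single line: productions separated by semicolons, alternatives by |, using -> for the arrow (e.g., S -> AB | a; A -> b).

Nullable set: {V, Y}.
S -> Yc: Y nullable, giving Yc | c.
Drop V -> ε.
V -> cVV: V, V nullable, giving c | cV | cVV.
Drop Y -> ε.
Y -> VV: V, V nullable, giving V | VV.
Unchanged (no nullable symbols): S -> c; V -> ce; Y -> cSe; Y -> e.

S -> c | Yc; V -> c | cV | ce | cVV; Y -> V | e | VV | cSe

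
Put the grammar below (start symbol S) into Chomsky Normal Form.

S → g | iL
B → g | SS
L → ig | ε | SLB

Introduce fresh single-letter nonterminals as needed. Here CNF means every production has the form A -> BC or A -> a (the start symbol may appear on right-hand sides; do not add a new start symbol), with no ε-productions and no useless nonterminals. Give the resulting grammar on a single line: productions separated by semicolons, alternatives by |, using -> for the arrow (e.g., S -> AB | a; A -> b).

S -> g | i | AL; A -> i; B -> g | SS; C -> g; D -> LB; L -> AC | SB | SD

Nullable: {L}; after ε-elimination: S -> g | i | iL; B -> g | SS; L -> SB | ig | SLB.
No unit productions to eliminate.
TERM: introduce C -> g, A -> i and substitute in every rule of length ≥2.
BIN: L -> SLB becomes L -> SD, D -> LB.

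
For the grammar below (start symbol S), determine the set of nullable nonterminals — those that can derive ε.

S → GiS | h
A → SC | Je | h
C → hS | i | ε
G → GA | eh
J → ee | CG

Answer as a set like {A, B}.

Directly nullable (have an ε-rule): {C}.
Not nullable: A, G, J, S — each has a terminal in every rule's right-hand side or depends on a non-nullable symbol.

{C}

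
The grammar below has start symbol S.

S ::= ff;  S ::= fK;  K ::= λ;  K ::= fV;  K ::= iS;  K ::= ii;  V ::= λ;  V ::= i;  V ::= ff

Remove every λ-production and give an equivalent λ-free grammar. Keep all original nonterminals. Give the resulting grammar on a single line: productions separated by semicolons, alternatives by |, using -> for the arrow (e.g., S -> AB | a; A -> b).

Nullable set: {K, V}.
S -> fK: K nullable, giving f | fK.
Drop K -> λ.
K -> fV: V nullable, giving f | fV.
Drop V -> λ.
Unchanged (no nullable symbols): S -> ff; K -> iS; K -> ii; V -> ff; V -> i.

S -> f | fK | ff; K -> f | fV | iS | ii; V -> i | ff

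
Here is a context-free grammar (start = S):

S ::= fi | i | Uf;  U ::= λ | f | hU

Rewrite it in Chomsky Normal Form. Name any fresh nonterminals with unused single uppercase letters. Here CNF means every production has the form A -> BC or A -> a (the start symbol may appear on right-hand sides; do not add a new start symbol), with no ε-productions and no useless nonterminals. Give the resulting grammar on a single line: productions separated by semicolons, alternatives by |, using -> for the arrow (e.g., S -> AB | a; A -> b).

Nullable: {U}; after ε-elimination: S -> f | i | Uf | fi; U -> f | h | hU.
No unit productions to eliminate.
TERM: introduce A -> f, C -> h, B -> i and substitute in every rule of length ≥2.

S -> f | i | AB | UA; A -> f; B -> i; C -> h; U -> f | h | CU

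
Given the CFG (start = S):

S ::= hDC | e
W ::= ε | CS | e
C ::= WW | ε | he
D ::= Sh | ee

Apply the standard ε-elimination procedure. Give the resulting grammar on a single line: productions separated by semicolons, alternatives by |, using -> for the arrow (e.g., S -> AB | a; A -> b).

Nullable set: {C, W}.
S -> hDC: C nullable, giving hD | hDC.
Drop C -> ε.
C -> WW: W, W nullable, giving W | WW.
Drop W -> ε.
W -> CS: C nullable, giving CS | S.
Unchanged (no nullable symbols): S -> e; C -> he; D -> Sh; D -> ee; W -> e.

S -> e | hD | hDC; C -> W | WW | he; D -> Sh | ee; W -> S | e | CS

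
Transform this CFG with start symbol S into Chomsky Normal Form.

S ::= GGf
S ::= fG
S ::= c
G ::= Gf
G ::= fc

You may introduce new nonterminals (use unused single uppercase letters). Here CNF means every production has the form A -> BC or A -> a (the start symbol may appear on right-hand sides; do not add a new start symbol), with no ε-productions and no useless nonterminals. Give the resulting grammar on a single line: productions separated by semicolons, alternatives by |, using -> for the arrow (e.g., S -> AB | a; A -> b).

S -> c | AG | GC; A -> f; B -> c; C -> GA; G -> AB | GA

No ε-productions.
No unit productions to eliminate.
TERM: introduce B -> c, A -> f and substitute in every rule of length ≥2.
BIN: S -> GGA becomes S -> GC, C -> GA.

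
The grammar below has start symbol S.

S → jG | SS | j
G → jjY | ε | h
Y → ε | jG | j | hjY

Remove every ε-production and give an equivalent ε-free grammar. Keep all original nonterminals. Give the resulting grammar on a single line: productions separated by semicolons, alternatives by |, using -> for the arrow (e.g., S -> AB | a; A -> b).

S -> j | SS | jG; G -> h | jj | jjY; Y -> j | hj | jG | hjY

Nullable set: {G, Y}.
S -> jG: G nullable, giving j | jG.
Drop G -> ε.
G -> jjY: Y nullable, giving jj | jjY.
Drop Y -> ε.
Y -> hjY: Y nullable, giving hj | hjY.
Y -> jG: G nullable, giving j | jG.
Unchanged (no nullable symbols): S -> SS; S -> j; G -> h; Y -> j.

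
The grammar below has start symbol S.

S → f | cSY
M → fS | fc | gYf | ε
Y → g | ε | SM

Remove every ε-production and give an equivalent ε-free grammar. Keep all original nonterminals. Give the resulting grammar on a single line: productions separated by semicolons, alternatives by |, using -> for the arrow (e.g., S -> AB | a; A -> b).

Nullable set: {M, Y}.
S -> cSY: Y nullable, giving cS | cSY.
Drop M -> ε.
M -> gYf: Y nullable, giving gYf | gf.
Drop Y -> ε.
Y -> SM: M nullable, giving S | SM.
Unchanged (no nullable symbols): S -> f; M -> fS; M -> fc; Y -> g.

S -> f | cS | cSY; M -> fS | fc | gf | gYf; Y -> S | g | SM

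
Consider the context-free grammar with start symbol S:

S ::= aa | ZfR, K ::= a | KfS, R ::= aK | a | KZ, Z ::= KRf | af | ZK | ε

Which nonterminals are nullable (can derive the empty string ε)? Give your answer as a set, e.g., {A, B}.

{Z}

Directly nullable (have an ε-rule): {Z}.
Not nullable: K, R, S — each has a terminal in every rule's right-hand side or depends on a non-nullable symbol.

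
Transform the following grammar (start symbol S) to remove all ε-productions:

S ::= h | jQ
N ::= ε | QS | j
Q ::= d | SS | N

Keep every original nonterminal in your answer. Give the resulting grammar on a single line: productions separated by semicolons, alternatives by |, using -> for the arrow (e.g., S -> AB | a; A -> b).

S -> h | j | jQ; N -> S | j | QS; Q -> N | d | SS

Nullable set: {N, Q}.
S -> jQ: Q nullable, giving j | jQ.
Drop N -> ε.
N -> QS: Q nullable, giving QS | S.
Q -> N: N nullable, giving N.
Unchanged (no nullable symbols): S -> h; N -> j; Q -> SS; Q -> d.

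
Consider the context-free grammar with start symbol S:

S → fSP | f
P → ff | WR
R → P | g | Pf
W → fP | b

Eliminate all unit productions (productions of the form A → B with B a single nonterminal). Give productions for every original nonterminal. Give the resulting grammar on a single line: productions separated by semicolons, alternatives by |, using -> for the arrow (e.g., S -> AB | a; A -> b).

S -> f | fSP; P -> WR | ff; R -> g | Pf | WR | ff; W -> b | fP

Unit productions: R->P.
Unit pairs (A ⇒* B via units): (R,P).
S: inherits non-unit rules of {S} → f | fSP.
P: inherits non-unit rules of {P} → WR | ff.
R: inherits non-unit rules of {P, R} → Pf | WR | ff | g.
W: inherits non-unit rules of {W} → b | fP.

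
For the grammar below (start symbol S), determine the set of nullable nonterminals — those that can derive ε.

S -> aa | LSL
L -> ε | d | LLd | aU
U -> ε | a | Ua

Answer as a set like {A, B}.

{L, U}

Directly nullable (have an ε-rule): {L, U}.
Not nullable: S — each has a terminal in every rule's right-hand side or depends on a non-nullable symbol.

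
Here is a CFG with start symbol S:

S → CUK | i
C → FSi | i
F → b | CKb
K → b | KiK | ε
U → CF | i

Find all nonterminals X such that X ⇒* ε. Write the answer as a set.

{K}

Directly nullable (have an ε-rule): {K}.
Not nullable: C, F, S, U — each has a terminal in every rule's right-hand side or depends on a non-nullable symbol.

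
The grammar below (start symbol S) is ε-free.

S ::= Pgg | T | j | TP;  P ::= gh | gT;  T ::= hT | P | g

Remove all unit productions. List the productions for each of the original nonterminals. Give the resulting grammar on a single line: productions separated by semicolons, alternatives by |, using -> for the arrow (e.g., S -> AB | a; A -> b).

Unit productions: S->T, T->P.
Unit pairs (A ⇒* B via units): (S,P), (S,T), (T,P).
S: inherits non-unit rules of {P, S, T} → Pgg | TP | g | gT | gh | hT | j.
P: inherits non-unit rules of {P} → gT | gh.
T: inherits non-unit rules of {P, T} → g | gT | gh | hT.

S -> g | j | TP | gT | gh | hT | Pgg; P -> gT | gh; T -> g | gT | gh | hT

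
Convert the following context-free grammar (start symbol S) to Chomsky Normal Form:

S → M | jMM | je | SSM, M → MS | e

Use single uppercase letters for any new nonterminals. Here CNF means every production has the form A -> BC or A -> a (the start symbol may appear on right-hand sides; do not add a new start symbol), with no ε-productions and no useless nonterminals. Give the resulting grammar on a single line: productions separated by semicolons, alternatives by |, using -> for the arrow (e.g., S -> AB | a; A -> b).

S -> e | AB | AC | MS | SD; A -> j; B -> e; C -> MM; D -> SM; M -> e | MS

No ε-productions.
After unit-elimination: S -> e | MS | je | SSM | jMM; M -> e | MS.
TERM: introduce B -> e, A -> j and substitute in every rule of length ≥2.
BIN: S -> AMM becomes S -> AC, C -> MM; S -> SSM becomes S -> SD, D -> SM.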